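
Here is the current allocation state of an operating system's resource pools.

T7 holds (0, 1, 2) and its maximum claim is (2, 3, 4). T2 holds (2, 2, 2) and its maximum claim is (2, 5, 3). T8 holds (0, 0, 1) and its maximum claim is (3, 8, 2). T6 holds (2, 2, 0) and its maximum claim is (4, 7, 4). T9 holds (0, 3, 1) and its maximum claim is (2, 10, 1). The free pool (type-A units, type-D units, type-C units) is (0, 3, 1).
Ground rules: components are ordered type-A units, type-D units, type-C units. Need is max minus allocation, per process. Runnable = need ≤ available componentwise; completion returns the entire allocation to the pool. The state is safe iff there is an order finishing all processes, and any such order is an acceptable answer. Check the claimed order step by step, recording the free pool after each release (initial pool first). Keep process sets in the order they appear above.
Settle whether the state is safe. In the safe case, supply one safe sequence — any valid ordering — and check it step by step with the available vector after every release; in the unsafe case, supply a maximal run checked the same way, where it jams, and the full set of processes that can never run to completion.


SAFE — a valid safe sequence is T2, T7, T6, T8, T9.
Key observation: at T2 the run first touches a limit — (0, 3, 1) against (0, 3, 1), exact on a resource it actually requests.
Step-by-step check:
  pool = (0, 3, 1)
  run T2 (needs (0, 3, 1), free (0, 3, 1)); after release of (2, 2, 2) the pool is (2, 5, 3)
  run T7 (needs (2, 2, 2), free (2, 5, 3)); after release of (0, 1, 2) the pool is (2, 6, 5)
  run T6 (needs (2, 5, 4), free (2, 6, 5)); after release of (2, 2, 0) the pool is (4, 8, 5)
  run T8 (needs (3, 8, 1), free (4, 8, 5)); after release of (0, 0, 1) the pool is (4, 8, 6)
  run T9 (needs (2, 7, 0), free (4, 8, 6)); after release of (0, 3, 1) the pool is (4, 11, 7)


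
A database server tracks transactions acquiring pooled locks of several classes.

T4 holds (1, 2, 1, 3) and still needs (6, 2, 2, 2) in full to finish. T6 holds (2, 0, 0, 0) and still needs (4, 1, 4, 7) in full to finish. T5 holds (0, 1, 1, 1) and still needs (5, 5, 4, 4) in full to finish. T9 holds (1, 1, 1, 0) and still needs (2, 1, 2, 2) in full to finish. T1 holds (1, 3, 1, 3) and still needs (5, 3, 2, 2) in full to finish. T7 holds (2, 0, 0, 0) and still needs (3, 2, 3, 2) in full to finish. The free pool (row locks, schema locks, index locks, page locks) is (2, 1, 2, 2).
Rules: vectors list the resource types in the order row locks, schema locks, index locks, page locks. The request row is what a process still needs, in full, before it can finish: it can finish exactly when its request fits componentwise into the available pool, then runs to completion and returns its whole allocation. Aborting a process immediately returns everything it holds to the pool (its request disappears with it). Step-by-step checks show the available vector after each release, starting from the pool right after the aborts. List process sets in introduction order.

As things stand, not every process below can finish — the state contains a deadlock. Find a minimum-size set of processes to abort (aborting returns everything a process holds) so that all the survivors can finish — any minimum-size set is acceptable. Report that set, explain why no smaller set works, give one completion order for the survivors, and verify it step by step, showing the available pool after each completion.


Abort T4.
Key observation: no ordering could ever have run T1 before the abort of T4; with (1, 2, 1, 3) back in the pool it fits at step 2.
No smaller set exists: with zero aborts the deadlock remains.
One survivor order: T7, T1, T9, T5, T6. Check, step by step (post-abort pool first):
  pool = (3, 3, 3, 5)
  T7: need (3, 2, 3, 2) fits (3, 3, 3, 5); releases (2, 0, 0, 0), pool now (5, 3, 3, 5)
  T1: need (5, 3, 2, 2) fits (5, 3, 3, 5); releases (1, 3, 1, 3), pool now (6, 6, 4, 8)
  T9: need (2, 1, 2, 2) fits (6, 6, 4, 8); releases (1, 1, 1, 0), pool now (7, 7, 5, 8)
  T5: need (5, 5, 4, 4) fits (7, 7, 5, 8); releases (0, 1, 1, 1), pool now (7, 8, 6, 9)
  T6: need (4, 1, 4, 7) fits (7, 8, 6, 9); releases (2, 0, 0, 0), pool now (9, 8, 6, 9)


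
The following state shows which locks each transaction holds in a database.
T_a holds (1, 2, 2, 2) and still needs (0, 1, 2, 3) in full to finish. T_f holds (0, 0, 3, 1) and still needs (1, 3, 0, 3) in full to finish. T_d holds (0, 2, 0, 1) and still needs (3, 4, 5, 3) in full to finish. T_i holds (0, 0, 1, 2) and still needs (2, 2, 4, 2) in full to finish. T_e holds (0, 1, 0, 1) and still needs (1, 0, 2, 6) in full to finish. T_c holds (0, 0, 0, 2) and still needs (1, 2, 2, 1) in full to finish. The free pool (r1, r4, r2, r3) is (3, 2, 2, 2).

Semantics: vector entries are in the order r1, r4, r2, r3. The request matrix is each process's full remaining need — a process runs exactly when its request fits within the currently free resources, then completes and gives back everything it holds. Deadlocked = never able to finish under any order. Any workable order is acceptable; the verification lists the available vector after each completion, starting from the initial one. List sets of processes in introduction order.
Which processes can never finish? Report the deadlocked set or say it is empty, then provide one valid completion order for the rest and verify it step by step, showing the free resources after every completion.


Nothing here is deadlocked.
Key observation: no deadlock: T_c fits now, and the freed resources carry the rest through.
A valid finishing order for the others: T_c, T_a, T_i, T_f, T_e, T_d. Check, step by step:
  pool = (3, 2, 2, 2)
  run T_c (needs (1, 2, 2, 1), free (3, 2, 2, 2)); after release of (0, 0, 0, 2) the pool is (3, 2, 2, 4)
  run T_a (needs (0, 1, 2, 3), free (3, 2, 2, 4)); after release of (1, 2, 2, 2) the pool is (4, 4, 4, 6)
  run T_i (needs (2, 2, 4, 2), free (4, 4, 4, 6)); after release of (0, 0, 1, 2) the pool is (4, 4, 5, 8)
  run T_f (needs (1, 3, 0, 3), free (4, 4, 5, 8)); after release of (0, 0, 3, 1) the pool is (4, 4, 8, 9)
  run T_e (needs (1, 0, 2, 6), free (4, 4, 8, 9)); after release of (0, 1, 0, 1) the pool is (4, 5, 8, 10)
  run T_d (needs (3, 4, 5, 3), free (4, 5, 8, 10)); after release of (0, 2, 0, 1) the pool is (4, 7, 8, 11)


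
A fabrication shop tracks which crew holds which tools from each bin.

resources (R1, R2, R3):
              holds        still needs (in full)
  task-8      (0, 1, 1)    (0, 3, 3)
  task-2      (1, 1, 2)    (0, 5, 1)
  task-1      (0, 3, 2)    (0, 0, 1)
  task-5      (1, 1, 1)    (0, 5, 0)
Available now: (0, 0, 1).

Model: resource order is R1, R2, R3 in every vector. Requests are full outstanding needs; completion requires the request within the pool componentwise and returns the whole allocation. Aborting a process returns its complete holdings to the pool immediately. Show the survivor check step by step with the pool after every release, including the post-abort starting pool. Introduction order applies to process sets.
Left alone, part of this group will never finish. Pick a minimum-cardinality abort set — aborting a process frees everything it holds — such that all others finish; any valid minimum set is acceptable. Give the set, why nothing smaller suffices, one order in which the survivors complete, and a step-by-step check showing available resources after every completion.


Minimum abort set: task-2.
Key observation: task-5 was stuck for good until task-2 gave back (1, 1, 2); in the order shown it finishes at step 3.
No smaller set exists: with zero aborts the deadlock remains.
One survivor order: task-1, task-8, task-5. Walking it through (post-abort pool first):
  pool = (1, 1, 3)
  task-1 needs (0, 0, 1) <= (1, 1, 3) -> finishes; pool += (0, 3, 2) = (1, 4, 5)
  task-8 needs (0, 3, 3) <= (1, 4, 5) -> finishes; pool += (0, 1, 1) = (1, 5, 6)
  task-5 needs (0, 5, 0) <= (1, 5, 6) -> finishes; pool += (1, 1, 1) = (2, 6, 7)


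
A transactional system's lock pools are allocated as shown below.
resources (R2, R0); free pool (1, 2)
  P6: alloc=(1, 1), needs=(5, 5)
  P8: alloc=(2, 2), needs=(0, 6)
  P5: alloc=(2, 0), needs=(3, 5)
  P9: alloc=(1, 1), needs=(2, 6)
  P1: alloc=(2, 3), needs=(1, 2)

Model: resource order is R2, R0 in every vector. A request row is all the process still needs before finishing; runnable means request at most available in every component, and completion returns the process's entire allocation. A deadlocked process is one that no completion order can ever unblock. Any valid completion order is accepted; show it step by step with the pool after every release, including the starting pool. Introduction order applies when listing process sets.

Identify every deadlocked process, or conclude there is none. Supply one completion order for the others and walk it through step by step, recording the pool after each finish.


The deadlocked set is empty.
Key observation: P1 can run right away; the returned allocation unlocks the remaining processes in turn.
The rest can finish in the order P1, P5, P6, P8, P9. Walking it through:
  pool = (1, 2)
  P1 needs (1, 2) <= (1, 2) -> finishes; pool += (2, 3) = (3, 5)
  P5 needs (3, 5) <= (3, 5) -> finishes; pool += (2, 0) = (5, 5)
  P6 needs (5, 5) <= (5, 5) -> finishes; pool += (1, 1) = (6, 6)
  P8 needs (0, 6) <= (6, 6) -> finishes; pool += (2, 2) = (8, 8)
  P9 needs (2, 6) <= (8, 8) -> finishes; pool += (1, 1) = (9, 9)


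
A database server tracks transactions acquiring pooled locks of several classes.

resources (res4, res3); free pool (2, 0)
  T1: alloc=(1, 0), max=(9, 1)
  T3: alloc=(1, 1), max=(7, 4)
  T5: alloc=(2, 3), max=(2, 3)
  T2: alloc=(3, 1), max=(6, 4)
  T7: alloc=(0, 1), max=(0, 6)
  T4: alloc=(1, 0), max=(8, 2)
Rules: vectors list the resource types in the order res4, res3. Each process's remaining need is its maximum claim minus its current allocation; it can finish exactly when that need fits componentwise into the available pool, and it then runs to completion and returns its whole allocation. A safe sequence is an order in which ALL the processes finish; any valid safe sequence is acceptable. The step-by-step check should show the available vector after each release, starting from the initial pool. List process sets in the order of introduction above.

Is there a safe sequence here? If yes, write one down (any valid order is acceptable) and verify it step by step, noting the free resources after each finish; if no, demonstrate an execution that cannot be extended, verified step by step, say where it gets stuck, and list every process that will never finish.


SAFE, for example via the order T5, T2, T3, T4, T7, T1.
Key observation: the first exact fit in this order is T2 — it needs (3, 3) with (4, 3) free, meeting a requested resource to the last unit.
Check, step by step:
  pool = (2, 0)
  T5: need (0, 0) fits (2, 0); releases (2, 3), pool now (4, 3)
  T2: need (3, 3) fits (4, 3); releases (3, 1), pool now (7, 4)
  T3: need (6, 3) fits (7, 4); releases (1, 1), pool now (8, 5)
  T4: need (7, 2) fits (8, 5); releases (1, 0), pool now (9, 5)
  T7: need (0, 5) fits (9, 5); releases (0, 1), pool now (9, 6)
  T1: need (8, 1) fits (9, 6); releases (1, 0), pool now (10, 6)


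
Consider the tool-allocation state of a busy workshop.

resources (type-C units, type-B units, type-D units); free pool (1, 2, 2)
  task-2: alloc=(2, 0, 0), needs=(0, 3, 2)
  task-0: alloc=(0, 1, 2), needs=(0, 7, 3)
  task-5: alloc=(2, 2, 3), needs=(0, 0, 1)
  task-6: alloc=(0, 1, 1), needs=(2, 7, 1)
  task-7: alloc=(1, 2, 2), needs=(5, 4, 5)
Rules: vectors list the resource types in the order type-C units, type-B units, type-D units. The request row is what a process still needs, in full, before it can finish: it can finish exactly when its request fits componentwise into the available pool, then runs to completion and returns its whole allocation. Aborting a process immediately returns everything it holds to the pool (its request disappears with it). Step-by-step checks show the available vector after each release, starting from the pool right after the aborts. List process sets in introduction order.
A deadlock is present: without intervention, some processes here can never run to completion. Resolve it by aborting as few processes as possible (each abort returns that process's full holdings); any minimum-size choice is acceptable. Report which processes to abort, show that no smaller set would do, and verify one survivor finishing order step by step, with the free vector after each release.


Abort task-0.
Key observation: no ordering could ever have run task-6 before the abort of task-0; with (0, 1, 2) back in the pool it fits at step 4.
Minimality: the empty abort set fails — the state is deadlocked as it stands.
The survivors complete as task-5, task-2, task-7, task-6. Step-by-step check (starting from the post-abort pool):
  pool = (1, 3, 4)
  task-5 needs (0, 0, 1) <= (1, 3, 4) -> finishes; pool += (2, 2, 3) = (3, 5, 7)
  task-2 needs (0, 3, 2) <= (3, 5, 7) -> finishes; pool += (2, 0, 0) = (5, 5, 7)
  task-7 needs (5, 4, 5) <= (5, 5, 7) -> finishes; pool += (1, 2, 2) = (6, 7, 9)
  task-6 needs (2, 7, 1) <= (6, 7, 9) -> finishes; pool += (0, 1, 1) = (6, 8, 10)


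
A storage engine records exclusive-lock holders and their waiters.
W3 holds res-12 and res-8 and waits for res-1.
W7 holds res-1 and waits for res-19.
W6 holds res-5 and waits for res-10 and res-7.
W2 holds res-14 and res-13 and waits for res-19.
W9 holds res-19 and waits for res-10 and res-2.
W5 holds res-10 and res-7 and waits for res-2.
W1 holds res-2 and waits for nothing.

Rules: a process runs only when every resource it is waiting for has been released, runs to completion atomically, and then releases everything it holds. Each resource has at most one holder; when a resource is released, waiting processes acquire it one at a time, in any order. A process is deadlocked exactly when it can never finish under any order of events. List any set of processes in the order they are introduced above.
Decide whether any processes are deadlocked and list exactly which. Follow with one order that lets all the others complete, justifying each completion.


Nothing here is deadlocked.
Key observation: the waits form no ring: some process can always run, and its releases unblock the others one by one.
One completion order for the rest: W1, W5, W9, W6, W7, W3, W2.
Step-by-step check:
  run W1 (it waits on nothing); releases res-2
  W5 waits on res-2 — all released -> runs and releases res-10 and res-7
  W9 waits on res-10 and res-2 — all released -> runs and releases res-19
  W6 waits on res-10 and res-7 — all released -> runs and releases res-5
  W7 waits on res-19 — all released -> runs and releases res-1
  W3 waits on res-1 — all released -> runs and releases res-12 and res-8
  W2 waits on res-19 — all released -> runs and releases res-14 and res-13


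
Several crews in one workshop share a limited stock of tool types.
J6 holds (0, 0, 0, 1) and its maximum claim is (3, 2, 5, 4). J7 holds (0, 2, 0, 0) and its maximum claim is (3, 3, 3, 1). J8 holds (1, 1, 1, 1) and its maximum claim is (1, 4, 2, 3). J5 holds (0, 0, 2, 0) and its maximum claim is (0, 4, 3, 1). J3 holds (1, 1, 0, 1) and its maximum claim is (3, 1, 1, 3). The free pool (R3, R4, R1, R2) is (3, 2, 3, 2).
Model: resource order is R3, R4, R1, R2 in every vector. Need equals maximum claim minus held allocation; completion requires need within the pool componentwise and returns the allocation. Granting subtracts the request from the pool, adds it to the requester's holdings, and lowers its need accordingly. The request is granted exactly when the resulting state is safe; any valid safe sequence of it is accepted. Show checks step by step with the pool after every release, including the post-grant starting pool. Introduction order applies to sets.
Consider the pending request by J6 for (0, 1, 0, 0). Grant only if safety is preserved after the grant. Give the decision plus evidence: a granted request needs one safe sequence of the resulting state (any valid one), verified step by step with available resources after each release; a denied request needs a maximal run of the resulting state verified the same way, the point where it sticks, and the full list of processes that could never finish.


GRANT — the state after the grant stays safe, e.g. via J3, J7, J5, J6, J8.
Key observation: the transfer keeps a workable pool ((3, 1, 3, 2)); J3 starts the safe sequence.
Check on the post-grant state, step by step:
  pool = (3, 1, 3, 2)
  run J3 (needs (2, 0, 1, 2), free (3, 1, 3, 2)); after release of (1, 1, 0, 1) the pool is (4, 2, 3, 3)
  run J7 (needs (3, 1, 3, 1), free (4, 2, 3, 3)); after release of (0, 2, 0, 0) the pool is (4, 4, 3, 3)
  run J5 (needs (0, 4, 1, 1), free (4, 4, 3, 3)); after release of (0, 0, 2, 0) the pool is (4, 4, 5, 3)
  run J6 (needs (3, 1, 5, 3), free (4, 4, 5, 3)); after release of (0, 1, 0, 1) the pool is (4, 5, 5, 4)
  run J8 (needs (0, 3, 1, 2), free (4, 5, 5, 4)); after release of (1, 1, 1, 1) the pool is (5, 6, 6, 5)


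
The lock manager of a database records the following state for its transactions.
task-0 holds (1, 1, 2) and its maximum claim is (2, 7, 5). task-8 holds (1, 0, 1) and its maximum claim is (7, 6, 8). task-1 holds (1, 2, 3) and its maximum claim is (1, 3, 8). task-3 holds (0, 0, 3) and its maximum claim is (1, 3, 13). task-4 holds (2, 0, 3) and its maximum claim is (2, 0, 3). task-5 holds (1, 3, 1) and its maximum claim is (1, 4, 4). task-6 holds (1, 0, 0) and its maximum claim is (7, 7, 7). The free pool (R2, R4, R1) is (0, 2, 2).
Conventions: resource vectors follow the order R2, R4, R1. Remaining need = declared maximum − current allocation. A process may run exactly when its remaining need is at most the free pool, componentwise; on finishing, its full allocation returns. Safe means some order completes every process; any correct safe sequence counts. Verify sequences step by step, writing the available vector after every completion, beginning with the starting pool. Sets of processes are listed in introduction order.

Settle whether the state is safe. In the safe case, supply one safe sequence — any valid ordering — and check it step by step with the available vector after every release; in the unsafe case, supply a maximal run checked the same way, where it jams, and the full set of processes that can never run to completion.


The state is UNSAFE.
Key observation: task-4, task-1, task-5, task-0, task-3 can finish, but then (5, 8, 14) is all there is, and the blocked group's R2 demands exceed it.
The run task-4, task-1, task-5, task-0, task-3 cannot be extended any further. Step-by-step check:
  pool = (0, 2, 2)
  run task-4 (needs (0, 0, 0), free (0, 2, 2)); after release of (2, 0, 3) the pool is (2, 2, 5)
  run task-1 (needs (0, 1, 5), free (2, 2, 5)); after release of (1, 2, 3) the pool is (3, 4, 8)
  run task-5 (needs (0, 1, 3), free (3, 4, 8)); after release of (1, 3, 1) the pool is (4, 7, 9)
  run task-0 (needs (1, 6, 3), free (4, 7, 9)); after release of (1, 1, 2) the pool is (5, 8, 11)
  run task-3 (needs (1, 3, 10), free (5, 8, 11)); after release of (0, 0, 3) the pool is (5, 8, 14)
  task-8 cannot run: need (6, 6, 7) vs free (5, 8, 14) (insufficient R2)
  task-6 cannot run: need (6, 7, 7) vs free (5, 8, 14) (insufficient R2)
Permanently blocked: task-8 and task-6.


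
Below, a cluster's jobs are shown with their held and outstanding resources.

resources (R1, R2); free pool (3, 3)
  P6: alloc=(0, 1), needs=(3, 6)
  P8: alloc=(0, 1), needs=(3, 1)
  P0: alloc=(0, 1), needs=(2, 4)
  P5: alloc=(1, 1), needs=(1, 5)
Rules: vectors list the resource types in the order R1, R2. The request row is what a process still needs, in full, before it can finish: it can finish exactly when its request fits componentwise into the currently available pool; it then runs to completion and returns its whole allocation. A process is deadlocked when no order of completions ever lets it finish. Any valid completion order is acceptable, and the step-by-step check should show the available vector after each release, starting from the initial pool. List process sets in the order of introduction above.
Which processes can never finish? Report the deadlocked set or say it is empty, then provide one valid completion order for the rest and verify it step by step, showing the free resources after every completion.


No process is deadlocked.
Key observation: there is always a runnable process — P8 first — so the state unwinds completely.
One completion order for the rest: P8, P0, P5, P6. Walking it through:
  pool = (3, 3)
  run P8 (needs (3, 1), free (3, 3)); after release of (0, 1) the pool is (3, 4)
  run P0 (needs (2, 4), free (3, 4)); after release of (0, 1) the pool is (3, 5)
  run P5 (needs (1, 5), free (3, 5)); after release of (1, 1) the pool is (4, 6)
  run P6 (needs (3, 6), free (4, 6)); after release of (0, 1) the pool is (4, 7)


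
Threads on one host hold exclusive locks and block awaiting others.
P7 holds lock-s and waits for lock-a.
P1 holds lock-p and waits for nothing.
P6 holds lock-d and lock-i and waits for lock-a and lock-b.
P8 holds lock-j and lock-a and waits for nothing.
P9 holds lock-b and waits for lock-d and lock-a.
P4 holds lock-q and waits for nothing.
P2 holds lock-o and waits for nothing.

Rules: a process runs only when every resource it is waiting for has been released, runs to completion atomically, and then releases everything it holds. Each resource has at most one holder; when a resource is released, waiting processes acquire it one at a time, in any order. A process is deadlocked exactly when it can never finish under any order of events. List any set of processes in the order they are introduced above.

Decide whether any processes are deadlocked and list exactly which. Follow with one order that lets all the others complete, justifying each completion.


Deadlocked: P6 and P9.
Key observation: the knot is the closed ring of waits P6 -> P9 -> P6; no other process is dragged down with it.
The rest can finish in the order P1, P8, P7, P2, P4.
Step-by-step check:
  run P1 (it waits on nothing); releases lock-p
  run P8 (it waits on nothing); releases lock-j and lock-a
  P7 waits on lock-a — all released -> runs and releases lock-s
  run P2 (it waits on nothing); releases lock-o
  run P4 (it waits on nothing); releases lock-q


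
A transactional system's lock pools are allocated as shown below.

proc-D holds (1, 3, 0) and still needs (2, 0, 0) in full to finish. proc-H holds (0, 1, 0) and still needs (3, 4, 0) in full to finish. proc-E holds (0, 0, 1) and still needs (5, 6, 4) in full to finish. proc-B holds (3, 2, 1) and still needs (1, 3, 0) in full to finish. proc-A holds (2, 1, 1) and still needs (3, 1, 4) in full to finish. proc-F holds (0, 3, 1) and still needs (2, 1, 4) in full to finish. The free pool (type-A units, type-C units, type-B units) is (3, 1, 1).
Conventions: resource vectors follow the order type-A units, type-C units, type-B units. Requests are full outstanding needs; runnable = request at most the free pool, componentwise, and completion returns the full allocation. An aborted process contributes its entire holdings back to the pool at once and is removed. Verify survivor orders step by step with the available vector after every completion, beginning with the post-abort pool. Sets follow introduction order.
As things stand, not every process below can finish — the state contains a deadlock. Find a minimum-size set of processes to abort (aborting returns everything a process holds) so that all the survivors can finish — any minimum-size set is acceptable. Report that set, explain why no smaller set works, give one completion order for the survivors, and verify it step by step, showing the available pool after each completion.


Abort proc-A and proc-F.
Key observation: aborting proc-A and proc-F returns (2, 4, 2), and proc-E — hopeless before — runs at step 3 with the returned capacity in the pool.
Minimality, checking each single-abort alternative: proc-D alone leaves proc-E blocked (short on type-B units); proc-H alone leaves proc-E blocked (short on type-B units); proc-E alone leaves proc-A blocked (short on type-B units); proc-B alone leaves proc-E blocked (short on type-B units); proc-A alone leaves proc-E blocked (short on type-B units); proc-F alone leaves proc-E blocked (short on type-B units).
One survivor order: proc-D, proc-B, proc-E, proc-H. Verifying each step (post-abort pool first):
  pool = (5, 5, 3)
  run proc-D (needs (2, 0, 0), free (5, 5, 3)); after release of (1, 3, 0) the pool is (6, 8, 3)
  run proc-B (needs (1, 3, 0), free (6, 8, 3)); after release of (3, 2, 1) the pool is (9, 10, 4)
  run proc-E (needs (5, 6, 4), free (9, 10, 4)); after release of (0, 0, 1) the pool is (9, 10, 5)
  run proc-H (needs (3, 4, 0), free (9, 10, 5)); after release of (0, 1, 0) the pool is (9, 11, 5)


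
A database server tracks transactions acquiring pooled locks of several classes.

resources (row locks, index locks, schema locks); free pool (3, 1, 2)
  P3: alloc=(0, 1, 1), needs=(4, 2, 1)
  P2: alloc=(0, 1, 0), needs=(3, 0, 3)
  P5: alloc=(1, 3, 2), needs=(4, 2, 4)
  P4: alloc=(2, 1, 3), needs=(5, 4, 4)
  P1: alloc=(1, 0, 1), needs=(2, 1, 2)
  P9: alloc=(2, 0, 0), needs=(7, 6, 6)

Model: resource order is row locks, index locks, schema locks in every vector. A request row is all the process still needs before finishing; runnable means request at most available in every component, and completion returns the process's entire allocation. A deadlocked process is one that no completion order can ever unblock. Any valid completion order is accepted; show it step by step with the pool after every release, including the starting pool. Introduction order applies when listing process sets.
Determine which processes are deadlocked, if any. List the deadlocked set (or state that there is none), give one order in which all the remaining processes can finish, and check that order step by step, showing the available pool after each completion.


The deadlocked set is empty.
Key observation: beginning at P1, releases accumulate fast enough that every process eventually fits.
One completion order for the rest: P1, P2, P3, P5, P4, P9. Verifying each step:
  pool = (3, 1, 2)
  P1: need (2, 1, 2) fits (3, 1, 2); releases (1, 0, 1), pool now (4, 1, 3)
  P2: need (3, 0, 3) fits (4, 1, 3); releases (0, 1, 0), pool now (4, 2, 3)
  P3: need (4, 2, 1) fits (4, 2, 3); releases (0, 1, 1), pool now (4, 3, 4)
  P5: need (4, 2, 4) fits (4, 3, 4); releases (1, 3, 2), pool now (5, 6, 6)
  P4: need (5, 4, 4) fits (5, 6, 6); releases (2, 1, 3), pool now (7, 7, 9)
  P9: need (7, 6, 6) fits (7, 7, 9); releases (2, 0, 0), pool now (9, 7, 9)


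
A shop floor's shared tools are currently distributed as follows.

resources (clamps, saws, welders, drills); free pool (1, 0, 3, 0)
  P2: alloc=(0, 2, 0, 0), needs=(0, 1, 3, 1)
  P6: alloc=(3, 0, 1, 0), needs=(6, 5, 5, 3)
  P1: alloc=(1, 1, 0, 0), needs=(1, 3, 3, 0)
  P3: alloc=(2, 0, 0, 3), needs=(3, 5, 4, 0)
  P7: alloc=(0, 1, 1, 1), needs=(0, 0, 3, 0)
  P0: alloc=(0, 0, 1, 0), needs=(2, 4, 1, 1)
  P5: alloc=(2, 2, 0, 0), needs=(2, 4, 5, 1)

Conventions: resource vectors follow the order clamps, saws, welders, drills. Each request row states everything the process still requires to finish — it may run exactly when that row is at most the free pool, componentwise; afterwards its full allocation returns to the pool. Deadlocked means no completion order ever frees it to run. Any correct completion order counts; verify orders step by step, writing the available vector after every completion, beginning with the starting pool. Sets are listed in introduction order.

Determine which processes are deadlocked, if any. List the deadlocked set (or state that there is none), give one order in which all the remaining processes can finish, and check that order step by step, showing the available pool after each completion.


The deadlocked set is empty.
Key observation: the pool covers P7 at once, and every later process fits after earlier releases.
One completion order for the rest: P7, P2, P1, P0, P5, P3, P6. Step-by-step check:
  pool = (1, 0, 3, 0)
  P7: need (0, 0, 3, 0) fits (1, 0, 3, 0); releases (0, 1, 1, 1), pool now (1, 1, 4, 1)
  P2: need (0, 1, 3, 1) fits (1, 1, 4, 1); releases (0, 2, 0, 0), pool now (1, 3, 4, 1)
  P1: need (1, 3, 3, 0) fits (1, 3, 4, 1); releases (1, 1, 0, 0), pool now (2, 4, 4, 1)
  P0: need (2, 4, 1, 1) fits (2, 4, 4, 1); releases (0, 0, 1, 0), pool now (2, 4, 5, 1)
  P5: need (2, 4, 5, 1) fits (2, 4, 5, 1); releases (2, 2, 0, 0), pool now (4, 6, 5, 1)
  P3: need (3, 5, 4, 0) fits (4, 6, 5, 1); releases (2, 0, 0, 3), pool now (6, 6, 5, 4)
  P6: need (6, 5, 5, 3) fits (6, 6, 5, 4); releases (3, 0, 1, 0), pool now (9, 6, 6, 4)


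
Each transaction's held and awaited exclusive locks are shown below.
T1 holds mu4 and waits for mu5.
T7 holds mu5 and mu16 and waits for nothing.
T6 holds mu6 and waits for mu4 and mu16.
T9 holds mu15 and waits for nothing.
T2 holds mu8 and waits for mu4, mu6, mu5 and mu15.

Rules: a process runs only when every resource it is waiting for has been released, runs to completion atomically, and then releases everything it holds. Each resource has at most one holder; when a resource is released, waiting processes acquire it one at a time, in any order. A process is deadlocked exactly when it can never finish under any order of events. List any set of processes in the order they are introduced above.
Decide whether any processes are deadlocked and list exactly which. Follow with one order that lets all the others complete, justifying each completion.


No process is deadlocked.
Key observation: although several processes wait, no cycle exists — each chain bottoms out at a free runner.
The rest can finish in the order T7, T1, T6, T9, T2.
Check, step by step:
  T7 waits on nothing -> runs at once and releases mu5 and mu16
  T1: everything it awaited (mu5) is free; runs, freeing mu4
  T6: everything it awaited (mu4 and mu16) is free; runs, freeing mu6
  T9 waits on nothing -> runs at once and releases mu15
  T2: everything it awaited (mu4, mu6, mu5 and mu15) is free; runs, freeing mu8


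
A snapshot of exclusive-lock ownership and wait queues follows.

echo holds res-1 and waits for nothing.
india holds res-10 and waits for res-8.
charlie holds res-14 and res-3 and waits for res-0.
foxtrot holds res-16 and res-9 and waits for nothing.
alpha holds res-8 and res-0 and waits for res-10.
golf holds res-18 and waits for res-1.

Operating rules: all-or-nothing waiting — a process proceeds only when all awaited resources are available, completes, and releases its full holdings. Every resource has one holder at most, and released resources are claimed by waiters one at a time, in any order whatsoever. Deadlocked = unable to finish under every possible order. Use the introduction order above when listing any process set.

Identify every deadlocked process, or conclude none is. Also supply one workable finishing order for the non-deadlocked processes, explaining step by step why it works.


Deadlocked set: india, charlie and alpha.
Key observation: nobody on the ring india -> alpha -> india can start until another member finishes, which never happens; charlie waits into the deadlock from upstream.
One completion order for the rest: foxtrot, echo, golf.
Verifying each step:
  run foxtrot (it waits on nothing); releases res-16 and res-9
  run echo (it waits on nothing); releases res-1
  golf waits on res-1 — all released -> runs and releases res-18


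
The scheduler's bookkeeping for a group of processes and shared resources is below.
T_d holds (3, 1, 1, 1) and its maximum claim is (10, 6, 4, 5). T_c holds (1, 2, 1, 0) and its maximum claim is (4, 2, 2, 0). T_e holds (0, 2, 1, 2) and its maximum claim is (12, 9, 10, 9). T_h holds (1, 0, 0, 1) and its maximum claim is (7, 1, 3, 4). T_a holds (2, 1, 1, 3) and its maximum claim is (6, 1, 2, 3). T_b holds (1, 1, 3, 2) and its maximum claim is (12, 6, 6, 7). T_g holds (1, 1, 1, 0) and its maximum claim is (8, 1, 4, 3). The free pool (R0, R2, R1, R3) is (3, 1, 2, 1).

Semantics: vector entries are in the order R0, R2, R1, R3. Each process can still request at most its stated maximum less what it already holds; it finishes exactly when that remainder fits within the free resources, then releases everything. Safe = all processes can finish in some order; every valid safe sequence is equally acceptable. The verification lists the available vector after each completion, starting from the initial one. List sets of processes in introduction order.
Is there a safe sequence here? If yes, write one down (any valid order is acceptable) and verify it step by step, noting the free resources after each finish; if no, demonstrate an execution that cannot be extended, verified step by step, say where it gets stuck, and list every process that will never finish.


SAFE. One safe sequence: T_c, T_a, T_h, T_g, T_d, T_b, T_e.
Key observation: reading the order forward, T_c is the first process whose need (3, 0, 1, 0) meets the free pool (3, 1, 2, 1) exactly on a resource it requests.
Verifying each step:
  pool = (3, 1, 2, 1)
  T_c: need (3, 0, 1, 0) fits (3, 1, 2, 1); releases (1, 2, 1, 0), pool now (4, 3, 3, 1)
  T_a: need (4, 0, 1, 0) fits (4, 3, 3, 1); releases (2, 1, 1, 3), pool now (6, 4, 4, 4)
  T_h: need (6, 1, 3, 3) fits (6, 4, 4, 4); releases (1, 0, 0, 1), pool now (7, 4, 4, 5)
  T_g: need (7, 0, 3, 3) fits (7, 4, 4, 5); releases (1, 1, 1, 0), pool now (8, 5, 5, 5)
  T_d: need (7, 5, 3, 4) fits (8, 5, 5, 5); releases (3, 1, 1, 1), pool now (11, 6, 6, 6)
  T_b: need (11, 5, 3, 5) fits (11, 6, 6, 6); releases (1, 1, 3, 2), pool now (12, 7, 9, 8)
  T_e: need (12, 7, 9, 7) fits (12, 7, 9, 8); releases (0, 2, 1, 2), pool now (12, 9, 10, 10)


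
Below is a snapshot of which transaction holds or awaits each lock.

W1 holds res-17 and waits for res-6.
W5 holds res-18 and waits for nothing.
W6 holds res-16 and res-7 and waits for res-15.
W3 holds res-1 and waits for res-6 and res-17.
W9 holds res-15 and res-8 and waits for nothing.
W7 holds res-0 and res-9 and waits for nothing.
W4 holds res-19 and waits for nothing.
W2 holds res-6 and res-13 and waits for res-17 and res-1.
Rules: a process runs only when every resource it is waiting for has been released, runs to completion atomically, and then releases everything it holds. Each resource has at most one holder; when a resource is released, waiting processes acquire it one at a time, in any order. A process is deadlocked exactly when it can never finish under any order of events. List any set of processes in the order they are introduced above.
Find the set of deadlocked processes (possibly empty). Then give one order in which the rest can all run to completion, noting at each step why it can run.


The deadlocked set is W1, W3 and W2.
Key observation: the loop W1 -> W2 -> W1 blocks itself forever; W3 is caught in further circular waits.
A valid finishing order for the others: W4, W7, W9, W5, W6.
Verifying each step:
  W4 waits on nothing -> runs at once and releases res-19
  W7 waits on nothing -> runs at once and releases res-0 and res-9
  W9 waits on nothing -> runs at once and releases res-15 and res-8
  W5 waits on nothing -> runs at once and releases res-18
  W6: everything it awaited (res-15) is free; runs, freeing res-16 and res-7


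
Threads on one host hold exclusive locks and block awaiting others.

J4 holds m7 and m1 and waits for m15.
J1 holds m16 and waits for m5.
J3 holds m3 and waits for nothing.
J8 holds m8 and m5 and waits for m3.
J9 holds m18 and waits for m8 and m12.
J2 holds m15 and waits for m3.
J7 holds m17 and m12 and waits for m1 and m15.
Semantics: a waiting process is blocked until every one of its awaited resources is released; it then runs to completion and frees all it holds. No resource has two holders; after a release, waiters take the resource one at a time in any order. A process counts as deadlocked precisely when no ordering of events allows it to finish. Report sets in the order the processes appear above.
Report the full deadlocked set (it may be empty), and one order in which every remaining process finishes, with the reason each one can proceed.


No process is deadlocked.
Key observation: the waits form no ring: some process can always run, and its releases unblock the others one by one.
The rest can finish in the order J3, J2, J4, J8, J7, J1, J9.
Verifying each step:
  run J3 (it waits on nothing); releases m3
  run J2 (all its waits — m3 — are resolved); releases m15
  run J4 (all its waits — m15 — are resolved); releases m7 and m1
  run J8 (all its waits — m3 — are resolved); releases m8 and m5
  run J7 (all its waits — m1 and m15 — are resolved); releases m17 and m12
  run J1 (all its waits — m5 — are resolved); releases m16
  run J9 (all its waits — m8 and m12 — are resolved); releases m18


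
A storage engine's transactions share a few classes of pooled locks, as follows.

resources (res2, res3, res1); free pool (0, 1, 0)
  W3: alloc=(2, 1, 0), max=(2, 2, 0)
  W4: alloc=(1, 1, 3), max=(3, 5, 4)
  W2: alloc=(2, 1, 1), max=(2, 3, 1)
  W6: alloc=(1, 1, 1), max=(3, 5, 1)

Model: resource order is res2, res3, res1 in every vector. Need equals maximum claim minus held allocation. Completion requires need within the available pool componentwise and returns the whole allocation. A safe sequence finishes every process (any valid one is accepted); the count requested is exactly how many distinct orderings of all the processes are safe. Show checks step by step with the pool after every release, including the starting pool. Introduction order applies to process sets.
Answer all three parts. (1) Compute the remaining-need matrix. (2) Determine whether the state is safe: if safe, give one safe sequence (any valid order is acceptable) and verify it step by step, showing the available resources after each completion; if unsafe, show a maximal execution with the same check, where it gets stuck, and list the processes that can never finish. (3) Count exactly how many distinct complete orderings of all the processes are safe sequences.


(1) Need matrix, components ordered res2, res3, res1:
  W3: (0, 1, 0)
  W4: (2, 4, 1)
  W2: (0, 2, 0)
  W6: (2, 4, 0)
(2) UNSAFE — no complete ordering exists.
Key observation: the pool after W3, W2 is (4, 3, 1); every surviving request exceeds it in res3, so progress ends there.
A maximal execution: W3, W2 — then nothing else fits. Walking it through:
  pool = (0, 1, 0)
  W3 needs (0, 1, 0) <= (0, 1, 0) -> finishes; pool += (2, 1, 0) = (2, 2, 0)
  W2 needs (0, 2, 0) <= (2, 2, 0) -> finishes; pool += (2, 1, 1) = (4, 3, 1)
  W4 cannot run: need (2, 4, 1) vs free (4, 3, 1) (insufficient res3)
  W6 cannot run: need (2, 4, 0) vs free (4, 3, 1) (insufficient res3)
Processes that can never finish: W4 and W6.
(3) Precisely 0 of the possible complete orderings are safe sequences.


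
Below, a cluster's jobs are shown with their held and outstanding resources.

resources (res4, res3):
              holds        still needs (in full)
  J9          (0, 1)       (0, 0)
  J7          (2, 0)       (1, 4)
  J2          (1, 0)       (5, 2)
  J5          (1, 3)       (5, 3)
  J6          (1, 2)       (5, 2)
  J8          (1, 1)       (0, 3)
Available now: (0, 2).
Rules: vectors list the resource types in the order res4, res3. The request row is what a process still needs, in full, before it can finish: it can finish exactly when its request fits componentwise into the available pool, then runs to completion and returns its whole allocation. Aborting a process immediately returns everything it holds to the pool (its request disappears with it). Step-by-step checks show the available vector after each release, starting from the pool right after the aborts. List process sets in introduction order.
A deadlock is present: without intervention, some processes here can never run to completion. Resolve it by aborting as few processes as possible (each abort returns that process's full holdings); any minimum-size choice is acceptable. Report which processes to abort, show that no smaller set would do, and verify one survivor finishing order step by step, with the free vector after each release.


The answer: abort J2 and J6.
Key observation: the deadlocked J5 becomes finishable only because J2 and J6 released (2, 2); it completes at step 4 below.
No one abort is enough; case by case: J9 alone leaves J2 blocked (short on res4); J7 alone leaves J2 blocked (short on res4); J2 alone leaves J5 blocked (short on res4); J5 alone leaves J2 blocked (short on res4); J6 alone leaves J2 blocked (short on res4); J8 alone leaves J2 blocked (short on res4).
The survivors complete as J7, J8, J9, J5. Check, step by step (starting from the post-abort pool):
  pool = (2, 4)
  run J7 (needs (1, 4), free (2, 4)); after release of (2, 0) the pool is (4, 4)
  run J8 (needs (0, 3), free (4, 4)); after release of (1, 1) the pool is (5, 5)
  run J9 (needs (0, 0), free (5, 5)); after release of (0, 1) the pool is (5, 6)
  run J5 (needs (5, 3), free (5, 6)); after release of (1, 3) the pool is (6, 9)
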